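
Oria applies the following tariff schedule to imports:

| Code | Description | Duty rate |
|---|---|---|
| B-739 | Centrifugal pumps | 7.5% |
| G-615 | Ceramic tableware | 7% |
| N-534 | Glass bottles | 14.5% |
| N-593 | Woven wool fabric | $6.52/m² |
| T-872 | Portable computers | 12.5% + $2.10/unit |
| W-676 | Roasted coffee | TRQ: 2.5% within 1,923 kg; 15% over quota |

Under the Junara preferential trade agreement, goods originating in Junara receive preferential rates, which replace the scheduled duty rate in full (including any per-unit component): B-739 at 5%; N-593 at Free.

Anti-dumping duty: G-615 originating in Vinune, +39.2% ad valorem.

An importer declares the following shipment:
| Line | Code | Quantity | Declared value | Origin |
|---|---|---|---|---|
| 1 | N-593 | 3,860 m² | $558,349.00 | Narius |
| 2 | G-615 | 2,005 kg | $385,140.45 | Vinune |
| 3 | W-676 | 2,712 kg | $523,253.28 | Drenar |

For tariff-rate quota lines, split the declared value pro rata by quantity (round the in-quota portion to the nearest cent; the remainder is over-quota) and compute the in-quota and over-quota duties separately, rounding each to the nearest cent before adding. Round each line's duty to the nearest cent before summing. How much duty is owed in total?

Line 1 (N-593, Narius, 3,860 m², $558,349.00):
Base rate for N-593 is $6.52/m².
N-593 has an FTA preferential rate, but origin Narius is not Junara; base rate stands.
Duty = 3,860 × $6.52 = $25,167.20.
Line 2 (G-615, Vinune, 2,005 kg, $385,140.45):
Base rate for G-615 is 7%.
Additional duty on G-615 from Vinune: +39.2%. Applied ad valorem rate: 7% + 39.2% = 46.2%.
Duty = $385,140.45 × 46.2% = $177,934.89.
Line 3 (W-676, Drenar, 2,712 kg, $523,253.28):
Code W-676 is under a tariff-rate quota (threshold 1,923 kg). In-quota: 1,923 kg at 2.5%; over-quota: 789 kg at 15%.
Pro-rata value split: in-quota = $523,253.28 × 1,923/2,712 = $371,023.62; over-quota = $523,253.28 − $371,023.62 = $152,229.66.
In-quota duty = $371,023.62 × 2.5% = $9,275.59. Over-quota duty = $152,229.66 × 15% = $22,834.45.
Line duty = $9,275.59 + $22,834.45 = $32,110.04.
Total = $25,167.20 + $177,934.89 + $32,110.04 = $235,212.13.

$235,212.13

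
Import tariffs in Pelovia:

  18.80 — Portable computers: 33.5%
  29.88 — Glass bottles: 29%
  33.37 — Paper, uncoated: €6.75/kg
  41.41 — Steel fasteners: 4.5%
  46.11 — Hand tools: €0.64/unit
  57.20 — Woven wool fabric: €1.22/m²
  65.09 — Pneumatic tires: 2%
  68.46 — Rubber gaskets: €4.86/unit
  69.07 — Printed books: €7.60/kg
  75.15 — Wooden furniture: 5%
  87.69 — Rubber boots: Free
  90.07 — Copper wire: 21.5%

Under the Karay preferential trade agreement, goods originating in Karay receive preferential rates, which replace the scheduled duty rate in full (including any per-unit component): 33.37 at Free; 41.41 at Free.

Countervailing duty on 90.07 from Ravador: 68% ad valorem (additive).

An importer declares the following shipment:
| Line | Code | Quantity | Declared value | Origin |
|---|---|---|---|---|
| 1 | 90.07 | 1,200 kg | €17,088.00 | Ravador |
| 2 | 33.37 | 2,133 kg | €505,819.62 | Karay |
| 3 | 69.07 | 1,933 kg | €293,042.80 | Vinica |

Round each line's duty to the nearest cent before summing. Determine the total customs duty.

€29,984.56

Line 1 (90.07, Ravador, 1,200 kg, €17,088.00):
Base rate for 90.07 is 21.5%.
Additional duty on 90.07 from Ravador: +68%. Applied ad valorem rate: 21.5% + 68% = 89.5%.
Duty = €17,088.00 × 89.5% = €15,293.76.
Line 2 (33.37, Karay, 2,133 kg, €505,819.62):
Base rate for 33.37 is €6.75/kg.
Origin Karay qualifies under the Pelovia–Karay agreement and 33.37 is covered: preferential rate Free applies instead.
Duty = €505,819.62 × 0% = €0.00.
Line 3 (69.07, Vinica, 1,933 kg, €293,042.80):
Base rate for 69.07 is €7.60/kg.
Duty = 1,933 × €7.60 = €14,690.80.
Total = €15,293.76 + €0.00 + €14,690.80 = €29,984.56.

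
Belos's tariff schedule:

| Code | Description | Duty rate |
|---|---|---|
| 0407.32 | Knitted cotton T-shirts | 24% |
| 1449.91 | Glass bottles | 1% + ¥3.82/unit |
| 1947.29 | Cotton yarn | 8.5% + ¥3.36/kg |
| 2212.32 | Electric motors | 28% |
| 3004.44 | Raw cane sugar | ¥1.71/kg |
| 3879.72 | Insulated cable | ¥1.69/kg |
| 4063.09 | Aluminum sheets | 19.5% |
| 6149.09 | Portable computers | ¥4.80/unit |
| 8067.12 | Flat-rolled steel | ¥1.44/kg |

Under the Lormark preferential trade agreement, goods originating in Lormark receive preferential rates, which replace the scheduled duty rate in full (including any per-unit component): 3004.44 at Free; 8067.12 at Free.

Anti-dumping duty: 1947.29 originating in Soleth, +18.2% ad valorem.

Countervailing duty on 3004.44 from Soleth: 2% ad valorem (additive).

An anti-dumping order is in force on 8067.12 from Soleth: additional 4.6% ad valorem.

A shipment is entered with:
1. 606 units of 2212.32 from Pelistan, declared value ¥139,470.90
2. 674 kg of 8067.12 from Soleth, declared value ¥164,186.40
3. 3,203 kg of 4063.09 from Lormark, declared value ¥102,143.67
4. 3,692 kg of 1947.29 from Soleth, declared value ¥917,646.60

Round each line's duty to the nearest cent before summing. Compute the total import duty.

Line 1 (2212.32, Pelistan, 606 units, ¥139,470.90):
Base rate for 2212.32 is 28%.
Duty = ¥139,470.90 × 28% = ¥39,051.85.
Line 2 (8067.12, Soleth, 674 kg, ¥164,186.40):
Base rate for 8067.12 is ¥1.44/kg.
8067.12 has an FTA preferential rate, but origin Soleth is not Lormark; base rate stands.
Additional duty on 8067.12 from Soleth: +4.6% ad valorem. Applied ad valorem rate = 4.6%.
Duty = ¥164,186.40 × 4.6% + 674 × ¥1.44 = ¥8,523.13.
Line 3 (4063.09, Lormark, 3,203 kg, ¥102,143.67):
Base rate for 4063.09 is 19.5%.
Origin Lormark is the FTA partner but 4063.09 is not on the preference list; base rate stands.
Duty = ¥102,143.67 × 19.5% = ¥19,918.02.
Line 4 (1947.29, Soleth, 3,692 kg, ¥917,646.60):
Base rate for 1947.29 is 8.5% + ¥3.36/kg.
Additional duty on 1947.29 from Soleth: +18.2%. Applied ad valorem rate: 8.5% + 18.2% = 26.7%.
Duty = ¥917,646.60 × 26.7% + 3,692 × ¥3.36 = ¥257,416.76.
Total = ¥39,051.85 + ¥8,523.13 + ¥19,918.02 + ¥257,416.76 = ¥324,909.76.

¥324,909.76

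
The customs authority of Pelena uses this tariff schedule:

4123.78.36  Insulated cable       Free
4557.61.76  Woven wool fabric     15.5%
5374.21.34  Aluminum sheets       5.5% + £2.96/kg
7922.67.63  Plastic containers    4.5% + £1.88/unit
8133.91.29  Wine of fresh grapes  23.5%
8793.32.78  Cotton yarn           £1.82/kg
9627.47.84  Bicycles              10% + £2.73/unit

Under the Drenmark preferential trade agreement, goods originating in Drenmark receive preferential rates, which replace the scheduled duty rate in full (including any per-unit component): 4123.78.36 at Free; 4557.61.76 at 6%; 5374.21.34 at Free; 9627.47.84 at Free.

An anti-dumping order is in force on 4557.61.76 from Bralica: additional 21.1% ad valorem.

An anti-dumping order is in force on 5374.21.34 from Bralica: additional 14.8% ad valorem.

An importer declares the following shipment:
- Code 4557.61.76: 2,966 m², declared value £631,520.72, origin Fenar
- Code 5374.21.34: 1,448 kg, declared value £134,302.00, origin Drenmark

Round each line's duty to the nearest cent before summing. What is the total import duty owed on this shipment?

£97,885.71

Line 1 (4557.61.76, Fenar, 2,966 m², £631,520.72):
Base rate for 4557.61.76 is 15.5%.
4557.61.76 has an FTA preferential rate, but origin Fenar is not Drenmark; base rate stands.
The additional-duty order on 4557.61.76 targets Bralica, not Fenar; it does not apply.
Duty = £631,520.72 × 15.5% = £97,885.71.
Line 2 (5374.21.34, Drenmark, 1,448 kg, £134,302.00):
Base rate for 5374.21.34 is 5.5% + £2.96/kg.
Origin Drenmark qualifies under the Pelena–Drenmark agreement and 5374.21.34 is covered: preferential rate Free applies instead.
The additional-duty order on 5374.21.34 targets Bralica, not Drenmark; it does not apply.
Duty = £134,302.00 × 0% = £0.00.
Total = £97,885.71 + £0.00 = £97,885.71.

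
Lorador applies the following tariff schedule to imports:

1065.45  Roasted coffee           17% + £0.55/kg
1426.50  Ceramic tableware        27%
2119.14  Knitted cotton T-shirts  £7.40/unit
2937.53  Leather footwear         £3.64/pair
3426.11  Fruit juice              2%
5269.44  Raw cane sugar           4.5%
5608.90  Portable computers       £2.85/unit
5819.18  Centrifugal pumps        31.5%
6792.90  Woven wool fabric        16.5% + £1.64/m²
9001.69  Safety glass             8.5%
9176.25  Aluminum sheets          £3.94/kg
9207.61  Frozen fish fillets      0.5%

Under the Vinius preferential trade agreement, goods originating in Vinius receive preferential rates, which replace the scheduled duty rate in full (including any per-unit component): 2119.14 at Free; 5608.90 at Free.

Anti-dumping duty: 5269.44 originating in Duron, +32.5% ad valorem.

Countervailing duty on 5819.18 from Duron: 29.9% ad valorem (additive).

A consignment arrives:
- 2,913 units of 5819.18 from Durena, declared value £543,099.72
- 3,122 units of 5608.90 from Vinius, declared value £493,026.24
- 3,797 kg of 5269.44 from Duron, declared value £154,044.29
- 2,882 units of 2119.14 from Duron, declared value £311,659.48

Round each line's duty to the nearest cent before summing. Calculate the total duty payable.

Line 1 (5819.18, Durena, 2,913 units, £543,099.72):
Base rate for 5819.18 is 31.5%.
The additional-duty order on 5819.18 targets Duron, not Durena; it does not apply.
Duty = £543,099.72 × 31.5% = £171,076.41.
Line 2 (5608.90, Vinius, 3,122 units, £493,026.24):
Base rate for 5608.90 is £2.85/unit.
Origin Vinius qualifies under the Lorador–Vinius agreement and 5608.90 is covered: preferential rate Free applies instead.
Duty = £493,026.24 × 0% = £0.00.
Line 3 (5269.44, Duron, 3,797 kg, £154,044.29):
Base rate for 5269.44 is 4.5%.
Additional duty on 5269.44 from Duron: +32.5%. Applied ad valorem rate: 4.5% + 32.5% = 37%.
Duty = £154,044.29 × 37% = £56,996.39.
Line 4 (2119.14, Duron, 2,882 units, £311,659.48):
Base rate for 2119.14 is £7.40/unit.
2119.14 has an FTA preferential rate, but origin Duron is not Vinius; base rate stands.
Duty = 2,882 × £7.40 = £21,326.80.
Total = £171,076.41 + £0.00 + £56,996.39 + £21,326.80 = £249,399.60.

£249,399.60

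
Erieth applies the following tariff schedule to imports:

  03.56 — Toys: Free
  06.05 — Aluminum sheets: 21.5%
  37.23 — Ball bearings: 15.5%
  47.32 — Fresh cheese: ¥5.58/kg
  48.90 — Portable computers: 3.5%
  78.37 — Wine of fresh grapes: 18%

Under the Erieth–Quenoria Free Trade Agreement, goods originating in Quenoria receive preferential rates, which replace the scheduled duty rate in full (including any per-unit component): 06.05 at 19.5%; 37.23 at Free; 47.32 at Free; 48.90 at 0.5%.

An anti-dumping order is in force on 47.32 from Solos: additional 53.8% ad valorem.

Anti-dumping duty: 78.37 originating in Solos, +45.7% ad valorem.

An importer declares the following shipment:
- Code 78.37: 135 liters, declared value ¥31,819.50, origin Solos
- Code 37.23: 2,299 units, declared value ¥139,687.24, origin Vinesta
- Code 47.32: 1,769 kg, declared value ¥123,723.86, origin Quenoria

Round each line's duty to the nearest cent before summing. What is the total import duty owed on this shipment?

¥41,920.54

Line 1 (78.37, Solos, 135 liters, ¥31,819.50):
Base rate for 78.37 is 18%.
Additional duty on 78.37 from Solos: +45.7%. Applied ad valorem rate: 18% + 45.7% = 63.7%.
Duty = ¥31,819.50 × 63.7% = ¥20,269.02.
Line 2 (37.23, Vinesta, 2,299 units, ¥139,687.24):
Base rate for 37.23 is 15.5%.
37.23 has an FTA preferential rate, but origin Vinesta is not Quenoria; base rate stands.
Duty = ¥139,687.24 × 15.5% = ¥21,651.52.
Line 3 (47.32, Quenoria, 1,769 kg, ¥123,723.86):
Base rate for 47.32 is ¥5.58/kg.
Origin Quenoria qualifies under the Erieth–Quenoria agreement and 47.32 is covered: preferential rate Free applies instead.
The additional-duty order on 47.32 targets Solos, not Quenoria; it does not apply.
Duty = ¥123,723.86 × 0% = ¥0.00.
Total = ¥20,269.02 + ¥21,651.52 + ¥0.00 = ¥41,920.54.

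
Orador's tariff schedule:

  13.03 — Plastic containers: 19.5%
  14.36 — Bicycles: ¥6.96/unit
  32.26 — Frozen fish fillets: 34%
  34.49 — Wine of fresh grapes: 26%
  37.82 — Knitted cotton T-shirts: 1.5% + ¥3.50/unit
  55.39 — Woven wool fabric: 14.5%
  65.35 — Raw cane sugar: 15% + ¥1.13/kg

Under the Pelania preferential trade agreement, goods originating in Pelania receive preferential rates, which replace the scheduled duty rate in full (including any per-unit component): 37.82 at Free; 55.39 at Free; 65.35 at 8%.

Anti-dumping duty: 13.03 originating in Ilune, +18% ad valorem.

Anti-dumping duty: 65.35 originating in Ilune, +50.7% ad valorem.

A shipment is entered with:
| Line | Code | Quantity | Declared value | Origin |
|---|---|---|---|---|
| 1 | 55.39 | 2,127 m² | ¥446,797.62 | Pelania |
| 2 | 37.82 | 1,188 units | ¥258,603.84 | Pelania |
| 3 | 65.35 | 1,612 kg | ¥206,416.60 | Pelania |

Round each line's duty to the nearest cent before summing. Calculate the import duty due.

Line 1 (55.39, Pelania, 2,127 m², ¥446,797.62):
Base rate for 55.39 is 14.5%.
Origin Pelania qualifies under the Orador–Pelania agreement and 55.39 is covered: preferential rate Free applies instead.
Duty = ¥446,797.62 × 0% = ¥0.00.
Line 2 (37.82, Pelania, 1,188 units, ¥258,603.84):
Base rate for 37.82 is 1.5% + ¥3.50/unit.
Origin Pelania qualifies under the Orador–Pelania agreement and 37.82 is covered: preferential rate Free applies instead.
Duty = ¥258,603.84 × 0% = ¥0.00.
Line 3 (65.35, Pelania, 1,612 kg, ¥206,416.60):
Base rate for 65.35 is 15% + ¥1.13/kg.
Origin Pelania qualifies under the Orador–Pelania agreement and 65.35 is covered: preferential rate 8% applies instead.
The additional-duty order on 65.35 targets Ilune, not Pelania; it does not apply.
Duty = ¥206,416.60 × 8% = ¥16,513.33.
Total = ¥0.00 + ¥0.00 + ¥16,513.33 = ¥16,513.33.

¥16,513.33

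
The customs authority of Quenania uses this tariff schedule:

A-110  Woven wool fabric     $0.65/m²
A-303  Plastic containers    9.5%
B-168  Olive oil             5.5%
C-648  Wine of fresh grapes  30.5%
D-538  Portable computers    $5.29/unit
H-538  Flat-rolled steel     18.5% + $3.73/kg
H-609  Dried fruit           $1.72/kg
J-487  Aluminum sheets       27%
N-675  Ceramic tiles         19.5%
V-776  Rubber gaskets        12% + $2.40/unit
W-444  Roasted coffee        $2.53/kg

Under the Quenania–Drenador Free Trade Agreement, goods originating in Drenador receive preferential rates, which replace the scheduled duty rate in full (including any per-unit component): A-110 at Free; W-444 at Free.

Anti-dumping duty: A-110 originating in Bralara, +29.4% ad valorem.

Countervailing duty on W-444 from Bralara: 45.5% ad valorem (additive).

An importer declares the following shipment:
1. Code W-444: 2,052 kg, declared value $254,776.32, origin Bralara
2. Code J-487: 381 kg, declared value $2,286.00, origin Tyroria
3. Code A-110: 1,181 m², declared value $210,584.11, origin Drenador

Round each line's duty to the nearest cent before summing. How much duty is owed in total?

$121,732.01

Line 1 (W-444, Bralara, 2,052 kg, $254,776.32):
Base rate for W-444 is $2.53/kg.
W-444 has an FTA preferential rate, but origin Bralara is not Drenador; base rate stands.
Additional duty on W-444 from Bralara: +45.5% ad valorem. Applied ad valorem rate = 45.5%.
Duty = $254,776.32 × 45.5% + 2,052 × $2.53 = $121,114.79.
Line 2 (J-487, Tyroria, 381 kg, $2,286.00):
Base rate for J-487 is 27%.
Duty = $2,286.00 × 27% = $617.22.
Line 3 (A-110, Drenador, 1,181 m², $210,584.11):
Base rate for A-110 is $0.65/m².
Origin Drenador qualifies under the Quenania–Drenador agreement and A-110 is covered: preferential rate Free applies instead.
The additional-duty order on A-110 targets Bralara, not Drenador; it does not apply.
Duty = $210,584.11 × 0% = $0.00.
Total = $121,114.79 + $617.22 + $0.00 = $121,732.01.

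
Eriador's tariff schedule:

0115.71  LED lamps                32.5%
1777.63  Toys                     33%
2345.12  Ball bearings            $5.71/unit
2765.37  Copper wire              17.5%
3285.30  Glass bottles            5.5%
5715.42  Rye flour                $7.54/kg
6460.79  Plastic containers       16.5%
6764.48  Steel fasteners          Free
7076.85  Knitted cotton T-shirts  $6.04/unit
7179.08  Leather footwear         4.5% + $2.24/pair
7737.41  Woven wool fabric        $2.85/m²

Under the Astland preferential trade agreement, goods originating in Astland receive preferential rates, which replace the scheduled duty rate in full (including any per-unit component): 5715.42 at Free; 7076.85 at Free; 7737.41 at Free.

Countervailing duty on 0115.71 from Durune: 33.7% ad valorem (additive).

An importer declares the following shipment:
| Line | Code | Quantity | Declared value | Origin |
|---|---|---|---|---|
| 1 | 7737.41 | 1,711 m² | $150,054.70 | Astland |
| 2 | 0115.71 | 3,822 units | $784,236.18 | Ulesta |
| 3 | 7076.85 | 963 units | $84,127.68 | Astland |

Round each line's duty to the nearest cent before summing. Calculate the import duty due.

$254,876.76

Line 1 (7737.41, Astland, 1,711 m², $150,054.70):
Base rate for 7737.41 is $2.85/m².
Origin Astland qualifies under the Eriador–Astland agreement and 7737.41 is covered: preferential rate Free applies instead.
Duty = $150,054.70 × 0% = $0.00.
Line 2 (0115.71, Ulesta, 3,822 units, $784,236.18):
Base rate for 0115.71 is 32.5%.
The additional-duty order on 0115.71 targets Durune, not Ulesta; it does not apply.
Duty = $784,236.18 × 32.5% = $254,876.76.
Line 3 (7076.85, Astland, 963 units, $84,127.68):
Base rate for 7076.85 is $6.04/unit.
Origin Astland qualifies under the Eriador–Astland agreement and 7076.85 is covered: preferential rate Free applies instead.
Duty = $84,127.68 × 0% = $0.00.
Total = $0.00 + $254,876.76 + $0.00 = $254,876.76.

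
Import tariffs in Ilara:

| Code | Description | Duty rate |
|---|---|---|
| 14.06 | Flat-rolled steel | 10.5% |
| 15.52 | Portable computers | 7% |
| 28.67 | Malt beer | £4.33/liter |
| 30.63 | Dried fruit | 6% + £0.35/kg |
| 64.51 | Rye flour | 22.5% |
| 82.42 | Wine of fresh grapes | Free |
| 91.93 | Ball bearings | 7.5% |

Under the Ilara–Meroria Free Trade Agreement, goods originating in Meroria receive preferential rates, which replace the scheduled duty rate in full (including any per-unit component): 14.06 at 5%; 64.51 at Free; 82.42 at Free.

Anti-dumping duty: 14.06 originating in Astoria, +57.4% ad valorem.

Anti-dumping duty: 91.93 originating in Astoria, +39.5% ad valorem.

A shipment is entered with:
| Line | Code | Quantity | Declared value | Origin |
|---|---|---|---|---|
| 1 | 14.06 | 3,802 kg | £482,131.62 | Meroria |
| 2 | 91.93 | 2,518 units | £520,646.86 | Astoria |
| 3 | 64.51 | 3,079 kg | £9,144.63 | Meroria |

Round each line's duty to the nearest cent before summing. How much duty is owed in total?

Line 1 (14.06, Meroria, 3,802 kg, £482,131.62):
Base rate for 14.06 is 10.5%.
Origin Meroria qualifies under the Ilara–Meroria agreement and 14.06 is covered: preferential rate 5% applies instead.
The additional-duty order on 14.06 targets Astoria, not Meroria; it does not apply.
Duty = £482,131.62 × 5% = £24,106.58.
Line 2 (91.93, Astoria, 2,518 units, £520,646.86):
Base rate for 91.93 is 7.5%.
Additional duty on 91.93 from Astoria: +39.5%. Applied ad valorem rate: 7.5% + 39.5% = 47%.
Duty = £520,646.86 × 47% = £244,704.02.
Line 3 (64.51, Meroria, 3,079 kg, £9,144.63):
Base rate for 64.51 is 22.5%.
Origin Meroria qualifies under the Ilara–Meroria agreement and 64.51 is covered: preferential rate Free applies instead.
Duty = £9,144.63 × 0% = £0.00.
Total = £24,106.58 + £244,704.02 + £0.00 = £268,810.60.

£268,810.60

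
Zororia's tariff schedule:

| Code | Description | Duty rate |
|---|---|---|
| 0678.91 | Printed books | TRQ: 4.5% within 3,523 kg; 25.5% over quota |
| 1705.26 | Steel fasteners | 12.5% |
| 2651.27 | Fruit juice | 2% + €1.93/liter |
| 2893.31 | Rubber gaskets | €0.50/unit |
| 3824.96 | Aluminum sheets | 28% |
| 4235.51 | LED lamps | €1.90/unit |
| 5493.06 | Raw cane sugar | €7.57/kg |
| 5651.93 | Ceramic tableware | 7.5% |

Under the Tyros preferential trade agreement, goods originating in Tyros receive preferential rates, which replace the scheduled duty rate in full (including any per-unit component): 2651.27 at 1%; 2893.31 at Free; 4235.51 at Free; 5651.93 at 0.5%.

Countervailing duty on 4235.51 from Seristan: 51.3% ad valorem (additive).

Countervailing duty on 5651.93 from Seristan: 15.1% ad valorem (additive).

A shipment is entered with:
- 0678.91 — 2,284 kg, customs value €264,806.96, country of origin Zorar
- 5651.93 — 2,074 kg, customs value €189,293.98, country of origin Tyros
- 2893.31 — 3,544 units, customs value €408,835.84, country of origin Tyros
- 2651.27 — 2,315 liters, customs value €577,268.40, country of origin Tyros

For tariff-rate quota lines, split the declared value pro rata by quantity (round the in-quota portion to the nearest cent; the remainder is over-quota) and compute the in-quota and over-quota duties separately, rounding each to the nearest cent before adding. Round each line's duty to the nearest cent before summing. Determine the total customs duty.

€18,635.46

Line 1 (0678.91, Zorar, 2,284 kg, €264,806.96):
Code 0678.91 is under a tariff-rate quota (threshold 3,523 kg). Quantity 2,284 kg is within the quota, so the in-quota rate 4.5% applies to the full value.
Duty = €264,806.96 × 4.5% = €11,916.31.
Line 2 (5651.93, Tyros, 2,074 kg, €189,293.98):
Base rate for 5651.93 is 7.5%.
Origin Tyros qualifies under the Zororia–Tyros agreement and 5651.93 is covered: preferential rate 0.5% applies instead.
The additional-duty order on 5651.93 targets Seristan, not Tyros; it does not apply.
Duty = €189,293.98 × 0.5% = €946.47.
Line 3 (2893.31, Tyros, 3,544 units, €408,835.84):
Base rate for 2893.31 is €0.50/unit.
Origin Tyros qualifies under the Zororia–Tyros agreement and 2893.31 is covered: preferential rate Free applies instead.
Duty = €408,835.84 × 0% = €0.00.
Line 4 (2651.27, Tyros, 2,315 liters, €577,268.40):
Base rate for 2651.27 is 2% + €1.93/liter.
Origin Tyros qualifies under the Zororia–Tyros agreement and 2651.27 is covered: preferential rate 1% applies instead.
Duty = €577,268.40 × 1% = €5,772.68.
Total = €11,916.31 + €946.47 + €0.00 + €5,772.68 = €18,635.46.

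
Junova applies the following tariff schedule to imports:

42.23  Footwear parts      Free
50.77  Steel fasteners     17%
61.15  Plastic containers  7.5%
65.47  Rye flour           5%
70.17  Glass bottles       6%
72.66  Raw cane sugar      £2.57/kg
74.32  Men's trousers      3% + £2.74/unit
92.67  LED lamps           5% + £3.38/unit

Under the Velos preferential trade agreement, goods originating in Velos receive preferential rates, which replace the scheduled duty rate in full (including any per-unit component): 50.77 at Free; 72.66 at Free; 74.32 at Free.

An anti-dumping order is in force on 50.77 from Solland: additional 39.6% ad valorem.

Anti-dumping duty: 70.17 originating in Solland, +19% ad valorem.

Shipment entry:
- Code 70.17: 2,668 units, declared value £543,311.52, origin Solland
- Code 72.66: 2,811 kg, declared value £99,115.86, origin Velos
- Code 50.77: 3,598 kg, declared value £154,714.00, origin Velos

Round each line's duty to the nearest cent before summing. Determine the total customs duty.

£135,827.88

Line 1 (70.17, Solland, 2,668 units, £543,311.52):
Base rate for 70.17 is 6%.
Additional duty on 70.17 from Solland: +19%. Applied ad valorem rate: 6% + 19% = 25%.
Duty = £543,311.52 × 25% = £135,827.88.
Line 2 (72.66, Velos, 2,811 kg, £99,115.86):
Base rate for 72.66 is £2.57/kg.
Origin Velos qualifies under the Junova–Velos agreement and 72.66 is covered: preferential rate Free applies instead.
Duty = £99,115.86 × 0% = £0.00.
Line 3 (50.77, Velos, 3,598 kg, £154,714.00):
Base rate for 50.77 is 17%.
Origin Velos qualifies under the Junova–Velos agreement and 50.77 is covered: preferential rate Free applies instead.
The additional-duty order on 50.77 targets Solland, not Velos; it does not apply.
Duty = £154,714.00 × 0% = £0.00.
Total = £135,827.88 + £0.00 + £0.00 = £135,827.88.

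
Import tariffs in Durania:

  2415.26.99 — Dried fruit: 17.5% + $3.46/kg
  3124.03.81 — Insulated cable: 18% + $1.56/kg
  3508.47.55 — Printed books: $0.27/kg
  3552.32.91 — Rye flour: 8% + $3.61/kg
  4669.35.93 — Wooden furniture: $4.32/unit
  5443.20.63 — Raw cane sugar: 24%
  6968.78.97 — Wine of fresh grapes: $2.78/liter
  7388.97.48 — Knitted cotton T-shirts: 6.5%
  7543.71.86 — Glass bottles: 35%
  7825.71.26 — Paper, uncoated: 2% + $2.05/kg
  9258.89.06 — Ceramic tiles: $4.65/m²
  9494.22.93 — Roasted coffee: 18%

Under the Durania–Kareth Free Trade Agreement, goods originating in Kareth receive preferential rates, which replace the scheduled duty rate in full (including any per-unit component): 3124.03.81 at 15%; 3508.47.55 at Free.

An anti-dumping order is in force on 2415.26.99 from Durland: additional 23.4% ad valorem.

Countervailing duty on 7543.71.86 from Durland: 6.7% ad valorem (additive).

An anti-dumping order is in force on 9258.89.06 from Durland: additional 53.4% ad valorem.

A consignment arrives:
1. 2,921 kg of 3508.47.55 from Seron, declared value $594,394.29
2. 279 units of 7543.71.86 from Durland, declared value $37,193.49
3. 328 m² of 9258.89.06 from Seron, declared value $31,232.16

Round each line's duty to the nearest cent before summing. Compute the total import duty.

$17,823.56

Line 1 (3508.47.55, Seron, 2,921 kg, $594,394.29):
Base rate for 3508.47.55 is $0.27/kg.
3508.47.55 has an FTA preferential rate, but origin Seron is not Kareth; base rate stands.
Duty = 2,921 × $0.27 = $788.67.
Line 2 (7543.71.86, Durland, 279 units, $37,193.49):
Base rate for 7543.71.86 is 35%.
Additional duty on 7543.71.86 from Durland: +6.7%. Applied ad valorem rate: 35% + 6.7% = 41.7%.
Duty = $37,193.49 × 41.7% = $15,509.69.
Line 3 (9258.89.06, Seron, 328 m², $31,232.16):
Base rate for 9258.89.06 is $4.65/m².
The additional-duty order on 9258.89.06 targets Durland, not Seron; it does not apply.
Duty = 328 × $4.65 = $1,525.20.
Total = $788.67 + $15,509.69 + $1,525.20 = $17,823.56.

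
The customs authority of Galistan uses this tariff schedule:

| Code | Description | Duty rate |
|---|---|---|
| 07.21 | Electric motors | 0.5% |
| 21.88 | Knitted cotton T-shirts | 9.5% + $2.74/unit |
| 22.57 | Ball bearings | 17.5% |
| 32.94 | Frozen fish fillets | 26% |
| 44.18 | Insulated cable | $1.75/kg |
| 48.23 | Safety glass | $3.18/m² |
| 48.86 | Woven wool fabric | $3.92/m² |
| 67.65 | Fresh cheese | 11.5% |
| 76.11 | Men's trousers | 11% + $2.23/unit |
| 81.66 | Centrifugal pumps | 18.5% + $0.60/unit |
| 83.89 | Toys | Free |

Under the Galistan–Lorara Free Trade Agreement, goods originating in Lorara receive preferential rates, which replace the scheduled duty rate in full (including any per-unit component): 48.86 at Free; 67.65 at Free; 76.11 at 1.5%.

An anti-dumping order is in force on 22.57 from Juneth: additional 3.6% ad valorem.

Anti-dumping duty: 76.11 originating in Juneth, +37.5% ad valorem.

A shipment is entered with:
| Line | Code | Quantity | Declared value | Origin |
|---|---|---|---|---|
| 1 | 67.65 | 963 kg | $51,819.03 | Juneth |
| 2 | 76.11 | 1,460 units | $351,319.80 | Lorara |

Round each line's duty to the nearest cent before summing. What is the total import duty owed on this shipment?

Line 1 (67.65, Juneth, 963 kg, $51,819.03):
Base rate for 67.65 is 11.5%.
67.65 has an FTA preferential rate, but origin Juneth is not Lorara; base rate stands.
Duty = $51,819.03 × 11.5% = $5,959.19.
Line 2 (76.11, Lorara, 1,460 units, $351,319.80):
Base rate for 76.11 is 11% + $2.23/unit.
Origin Lorara qualifies under the Galistan–Lorara agreement and 76.11 is covered: preferential rate 1.5% applies instead.
The additional-duty order on 76.11 targets Juneth, not Lorara; it does not apply.
Duty = $351,319.80 × 1.5% = $5,269.80.
Total = $5,959.19 + $5,269.80 = $11,228.99.

$11,228.99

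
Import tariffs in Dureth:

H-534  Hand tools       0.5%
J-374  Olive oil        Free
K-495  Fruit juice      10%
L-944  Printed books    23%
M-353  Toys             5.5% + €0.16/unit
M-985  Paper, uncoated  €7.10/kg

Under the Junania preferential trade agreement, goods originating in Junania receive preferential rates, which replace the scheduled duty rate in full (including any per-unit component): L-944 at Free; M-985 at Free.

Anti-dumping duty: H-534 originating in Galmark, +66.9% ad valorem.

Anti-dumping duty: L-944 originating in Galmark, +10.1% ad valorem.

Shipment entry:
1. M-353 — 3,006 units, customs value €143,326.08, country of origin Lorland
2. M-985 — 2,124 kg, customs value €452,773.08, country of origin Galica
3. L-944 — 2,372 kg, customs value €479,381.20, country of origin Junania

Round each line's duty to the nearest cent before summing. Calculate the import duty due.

Line 1 (M-353, Lorland, 3,006 units, €143,326.08):
Base rate for M-353 is 5.5% + €0.16/unit.
Duty = €143,326.08 × 5.5% + 3,006 × €0.16 = €8,363.89.
Line 2 (M-985, Galica, 2,124 kg, €452,773.08):
Base rate for M-985 is €7.10/kg.
M-985 has an FTA preferential rate, but origin Galica is not Junania; base rate stands.
Duty = 2,124 × €7.10 = €15,080.40.
Line 3 (L-944, Junania, 2,372 kg, €479,381.20):
Base rate for L-944 is 23%.
Origin Junania qualifies under the Dureth–Junania agreement and L-944 is covered: preferential rate Free applies instead.
The additional-duty order on L-944 targets Galmark, not Junania; it does not apply.
Duty = €479,381.20 × 0% = €0.00.
Total = €8,363.89 + €15,080.40 + €0.00 = €23,444.29.

€23,444.29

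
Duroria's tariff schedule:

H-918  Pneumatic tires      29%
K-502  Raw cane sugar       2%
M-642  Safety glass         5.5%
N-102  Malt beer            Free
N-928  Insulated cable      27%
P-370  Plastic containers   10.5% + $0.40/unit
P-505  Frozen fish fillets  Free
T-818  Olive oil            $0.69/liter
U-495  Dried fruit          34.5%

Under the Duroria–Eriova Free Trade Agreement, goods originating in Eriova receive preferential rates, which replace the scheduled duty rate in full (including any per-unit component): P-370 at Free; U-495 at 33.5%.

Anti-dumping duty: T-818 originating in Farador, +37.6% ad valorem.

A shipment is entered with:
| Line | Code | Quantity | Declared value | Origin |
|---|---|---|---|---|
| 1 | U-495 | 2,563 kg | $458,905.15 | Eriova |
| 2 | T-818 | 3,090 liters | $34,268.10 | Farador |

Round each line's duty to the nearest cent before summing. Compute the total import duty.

Line 1 (U-495, Eriova, 2,563 kg, $458,905.15):
Base rate for U-495 is 34.5%.
Origin Eriova qualifies under the Duroria–Eriova agreement and U-495 is covered: preferential rate 33.5% applies instead.
Duty = $458,905.15 × 33.5% = $153,733.23.
Line 2 (T-818, Farador, 3,090 liters, $34,268.10):
Base rate for T-818 is $0.69/liter.
Additional duty on T-818 from Farador: +37.6% ad valorem. Applied ad valorem rate = 37.6%.
Duty = $34,268.10 × 37.6% + 3,090 × $0.69 = $15,016.91.
Total = $153,733.23 + $15,016.91 = $168,750.14.

$168,750.14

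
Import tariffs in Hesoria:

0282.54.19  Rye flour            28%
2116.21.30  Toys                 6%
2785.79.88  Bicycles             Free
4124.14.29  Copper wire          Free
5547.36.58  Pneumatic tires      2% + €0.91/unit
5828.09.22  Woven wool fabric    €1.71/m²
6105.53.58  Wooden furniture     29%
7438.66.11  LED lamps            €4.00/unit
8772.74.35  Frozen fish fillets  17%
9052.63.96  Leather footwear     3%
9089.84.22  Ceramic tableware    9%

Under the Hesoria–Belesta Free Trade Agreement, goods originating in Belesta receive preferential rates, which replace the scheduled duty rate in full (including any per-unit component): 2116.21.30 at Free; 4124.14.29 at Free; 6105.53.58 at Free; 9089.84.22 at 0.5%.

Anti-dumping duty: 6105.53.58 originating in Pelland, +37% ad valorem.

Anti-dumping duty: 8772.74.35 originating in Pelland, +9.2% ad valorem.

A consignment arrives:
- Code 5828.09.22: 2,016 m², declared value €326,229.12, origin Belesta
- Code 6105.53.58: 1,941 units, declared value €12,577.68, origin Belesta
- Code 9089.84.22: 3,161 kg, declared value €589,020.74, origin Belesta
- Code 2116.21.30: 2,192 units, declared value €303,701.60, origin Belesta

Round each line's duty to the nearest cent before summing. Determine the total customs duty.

Line 1 (5828.09.22, Belesta, 2,016 m², €326,229.12):
Base rate for 5828.09.22 is €1.71/m².
Origin Belesta is the FTA partner but 5828.09.22 is not on the preference list; base rate stands.
Duty = 2,016 × €1.71 = €3,447.36.
Line 2 (6105.53.58, Belesta, 1,941 units, €12,577.68):
Base rate for 6105.53.58 is 29%.
Origin Belesta qualifies under the Hesoria–Belesta agreement and 6105.53.58 is covered: preferential rate Free applies instead.
The additional-duty order on 6105.53.58 targets Pelland, not Belesta; it does not apply.
Duty = €12,577.68 × 0% = €0.00.
Line 3 (9089.84.22, Belesta, 3,161 kg, €589,020.74):
Base rate for 9089.84.22 is 9%.
Origin Belesta qualifies under the Hesoria–Belesta agreement and 9089.84.22 is covered: preferential rate 0.5% applies instead.
Duty = €589,020.74 × 0.5% = €2,945.10.
Line 4 (2116.21.30, Belesta, 2,192 units, €303,701.60):
Base rate for 2116.21.30 is 6%.
Origin Belesta qualifies under the Hesoria–Belesta agreement and 2116.21.30 is covered: preferential rate Free applies instead.
Duty = €303,701.60 × 0% = €0.00.
Total = €3,447.36 + €0.00 + €2,945.10 + €0.00 = €6,392.46.

€6,392.46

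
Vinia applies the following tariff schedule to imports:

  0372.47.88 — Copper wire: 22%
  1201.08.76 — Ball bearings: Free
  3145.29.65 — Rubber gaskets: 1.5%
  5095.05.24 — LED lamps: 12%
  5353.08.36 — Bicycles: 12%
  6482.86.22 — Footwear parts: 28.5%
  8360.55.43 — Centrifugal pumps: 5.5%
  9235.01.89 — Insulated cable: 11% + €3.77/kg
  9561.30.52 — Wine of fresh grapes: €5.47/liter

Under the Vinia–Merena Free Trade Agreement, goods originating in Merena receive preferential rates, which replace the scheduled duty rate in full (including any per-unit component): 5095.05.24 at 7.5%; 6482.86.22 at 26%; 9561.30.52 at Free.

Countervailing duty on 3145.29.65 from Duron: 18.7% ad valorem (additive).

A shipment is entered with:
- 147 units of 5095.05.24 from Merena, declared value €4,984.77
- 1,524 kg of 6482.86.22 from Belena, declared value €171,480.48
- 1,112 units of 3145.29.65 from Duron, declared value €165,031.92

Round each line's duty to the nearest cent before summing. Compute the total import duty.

Line 1 (5095.05.24, Merena, 147 units, €4,984.77):
Base rate for 5095.05.24 is 12%.
Origin Merena qualifies under the Vinia–Merena agreement and 5095.05.24 is covered: preferential rate 7.5% applies instead.
Duty = €4,984.77 × 7.5% = €373.86.
Line 2 (6482.86.22, Belena, 1,524 kg, €171,480.48):
Base rate for 6482.86.22 is 28.5%.
6482.86.22 has an FTA preferential rate, but origin Belena is not Merena; base rate stands.
Duty = €171,480.48 × 28.5% = €48,871.94.
Line 3 (3145.29.65, Duron, 1,112 units, €165,031.92):
Base rate for 3145.29.65 is 1.5%.
Additional duty on 3145.29.65 from Duron: +18.7%. Applied ad valorem rate: 1.5% + 18.7% = 20.2%.
Duty = €165,031.92 × 20.2% = €33,336.45.
Total = €373.86 + €48,871.94 + €33,336.45 = €82,582.25.

€82,582.25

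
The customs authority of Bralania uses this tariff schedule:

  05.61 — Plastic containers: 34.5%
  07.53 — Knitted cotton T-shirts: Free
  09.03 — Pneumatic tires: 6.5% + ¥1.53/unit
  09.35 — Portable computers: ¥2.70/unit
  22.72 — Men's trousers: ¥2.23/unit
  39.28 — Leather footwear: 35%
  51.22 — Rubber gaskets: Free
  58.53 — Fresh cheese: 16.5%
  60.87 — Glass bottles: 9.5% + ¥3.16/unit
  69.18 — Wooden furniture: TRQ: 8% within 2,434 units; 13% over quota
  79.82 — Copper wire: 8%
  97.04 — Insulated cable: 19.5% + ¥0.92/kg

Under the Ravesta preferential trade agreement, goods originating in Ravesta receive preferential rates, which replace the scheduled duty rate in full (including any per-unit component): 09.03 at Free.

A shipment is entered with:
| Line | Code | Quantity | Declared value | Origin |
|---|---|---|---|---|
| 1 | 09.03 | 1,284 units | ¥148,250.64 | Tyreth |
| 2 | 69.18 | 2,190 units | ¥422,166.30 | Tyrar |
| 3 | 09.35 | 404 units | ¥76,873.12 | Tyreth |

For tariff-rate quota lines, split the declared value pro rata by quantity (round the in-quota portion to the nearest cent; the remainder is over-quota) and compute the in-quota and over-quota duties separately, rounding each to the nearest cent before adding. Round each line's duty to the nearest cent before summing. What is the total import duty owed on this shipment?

¥46,464.91

Line 1 (09.03, Tyreth, 1,284 units, ¥148,250.64):
Base rate for 09.03 is 6.5% + ¥1.53/unit.
09.03 has an FTA preferential rate, but origin Tyreth is not Ravesta; base rate stands.
Duty = ¥148,250.64 × 6.5% + 1,284 × ¥1.53 = ¥11,600.81.
Line 2 (69.18, Tyrar, 2,190 units, ¥422,166.30):
Code 69.18 is under a tariff-rate quota (threshold 2,434 units). Quantity 2,190 units is within the quota, so the in-quota rate 8% applies to the full value.
Duty = ¥422,166.30 × 8% = ¥33,773.30.
Line 3 (09.35, Tyreth, 404 units, ¥76,873.12):
Base rate for 09.35 is ¥2.70/unit.
Duty = 404 × ¥2.70 = ¥1,090.80.
Total = ¥11,600.81 + ¥33,773.30 + ¥1,090.80 = ¥46,464.91.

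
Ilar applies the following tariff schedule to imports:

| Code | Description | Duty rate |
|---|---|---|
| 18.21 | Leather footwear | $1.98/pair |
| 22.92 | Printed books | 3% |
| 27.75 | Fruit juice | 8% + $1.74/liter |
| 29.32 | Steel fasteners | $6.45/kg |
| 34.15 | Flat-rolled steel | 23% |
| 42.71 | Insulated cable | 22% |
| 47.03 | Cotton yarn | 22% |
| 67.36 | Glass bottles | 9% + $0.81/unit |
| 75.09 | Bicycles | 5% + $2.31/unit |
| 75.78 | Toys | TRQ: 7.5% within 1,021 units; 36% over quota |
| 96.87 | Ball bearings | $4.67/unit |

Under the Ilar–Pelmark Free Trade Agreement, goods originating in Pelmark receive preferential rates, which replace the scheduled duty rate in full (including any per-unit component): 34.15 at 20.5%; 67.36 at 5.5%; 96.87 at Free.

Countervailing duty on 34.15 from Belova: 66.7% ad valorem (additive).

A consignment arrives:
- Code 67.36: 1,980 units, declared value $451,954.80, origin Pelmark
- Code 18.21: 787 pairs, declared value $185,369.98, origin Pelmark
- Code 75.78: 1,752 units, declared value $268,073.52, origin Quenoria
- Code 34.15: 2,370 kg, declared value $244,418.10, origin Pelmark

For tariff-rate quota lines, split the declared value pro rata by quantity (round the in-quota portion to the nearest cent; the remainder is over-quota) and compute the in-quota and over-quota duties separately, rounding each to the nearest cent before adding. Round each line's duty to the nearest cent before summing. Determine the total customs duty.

Line 1 (67.36, Pelmark, 1,980 units, $451,954.80):
Base rate for 67.36 is 9% + $0.81/unit.
Origin Pelmark qualifies under the Ilar–Pelmark agreement and 67.36 is covered: preferential rate 5.5% applies instead.
Duty = $451,954.80 × 5.5% = $24,857.51.
Line 2 (18.21, Pelmark, 787 pairs, $185,369.98):
Base rate for 18.21 is $1.98/pair.
Origin Pelmark is the FTA partner but 18.21 is not on the preference list; base rate stands.
Duty = 787 × $1.98 = $1,558.26.
Line 3 (75.78, Quenoria, 1,752 units, $268,073.52):
Code 75.78 is under a tariff-rate quota (threshold 1,021 units). In-quota: 1,021 units at 7.5%; over-quota: 731 units at 36%.
Pro-rata value split: in-quota = $268,073.52 × 1,021/1,752 = $156,223.21; over-quota = $268,073.52 − $156,223.21 = $111,850.31.
In-quota duty = $156,223.21 × 7.5% = $11,716.74. Over-quota duty = $111,850.31 × 36% = $40,266.11.
Line duty = $11,716.74 + $40,266.11 = $51,982.85.
Line 4 (34.15, Pelmark, 2,370 kg, $244,418.10):
Base rate for 34.15 is 23%.
Origin Pelmark qualifies under the Ilar–Pelmark agreement and 34.15 is covered: preferential rate 20.5% applies instead.
The additional-duty order on 34.15 targets Belova, not Pelmark; it does not apply.
Duty = $244,418.10 × 20.5% = $50,105.71.
Total = $24,857.51 + $1,558.26 + $51,982.85 + $50,105.71 = $128,504.33.

$128,504.33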